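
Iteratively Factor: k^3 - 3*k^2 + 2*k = (k)*(k^2 - 3*k + 2) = k*(k - 2)*(k - 1)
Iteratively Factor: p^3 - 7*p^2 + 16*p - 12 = (p - 2)*(p^2 - 5*p + 6) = (p - 2)^2*(p - 3)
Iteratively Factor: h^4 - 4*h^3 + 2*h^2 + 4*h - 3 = (h + 1)*(h^3 - 5*h^2 + 7*h - 3) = (h - 3)*(h + 1)*(h^2 - 2*h + 1) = (h - 3)*(h - 1)*(h + 1)*(h - 1)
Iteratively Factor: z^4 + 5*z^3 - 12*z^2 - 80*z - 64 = (z - 4)*(z^3 + 9*z^2 + 24*z + 16) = (z - 4)*(z + 1)*(z^2 + 8*z + 16) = (z - 4)*(z + 1)*(z + 4)*(z + 4)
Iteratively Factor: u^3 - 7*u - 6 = (u + 2)*(u^2 - 2*u - 3) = (u + 1)*(u + 2)*(u - 3)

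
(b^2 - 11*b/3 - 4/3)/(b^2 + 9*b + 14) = (3*b^2 - 11*b - 4)/(3*(b^2 + 9*b + 14))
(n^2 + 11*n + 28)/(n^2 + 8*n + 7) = (n + 4)/(n + 1)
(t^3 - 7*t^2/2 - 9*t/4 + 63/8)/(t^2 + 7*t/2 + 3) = (t^2 - 5*t + 21/4)/(t + 2)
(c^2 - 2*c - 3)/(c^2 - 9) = (c + 1)/(c + 3)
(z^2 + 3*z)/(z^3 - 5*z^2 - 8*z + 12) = z*(z + 3)/(z^3 - 5*z^2 - 8*z + 12)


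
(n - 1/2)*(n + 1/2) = n^2 - 1/4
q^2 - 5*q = q*(q - 5)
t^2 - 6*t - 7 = (t - 7)*(t + 1)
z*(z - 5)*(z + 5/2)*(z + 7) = z^4 + 9*z^3/2 - 30*z^2 - 175*z/2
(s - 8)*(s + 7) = s^2 - s - 56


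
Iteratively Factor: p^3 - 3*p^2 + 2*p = (p - 2)*(p^2 - p) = p*(p - 2)*(p - 1)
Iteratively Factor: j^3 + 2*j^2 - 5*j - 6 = (j + 1)*(j^2 + j - 6) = (j - 2)*(j + 1)*(j + 3)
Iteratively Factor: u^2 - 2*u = (u)*(u - 2)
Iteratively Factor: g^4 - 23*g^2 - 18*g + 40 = (g + 2)*(g^3 - 2*g^2 - 19*g + 20) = (g - 1)*(g + 2)*(g^2 - g - 20) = (g - 1)*(g + 2)*(g + 4)*(g - 5)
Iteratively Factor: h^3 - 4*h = (h - 2)*(h^2 + 2*h) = h*(h - 2)*(h + 2)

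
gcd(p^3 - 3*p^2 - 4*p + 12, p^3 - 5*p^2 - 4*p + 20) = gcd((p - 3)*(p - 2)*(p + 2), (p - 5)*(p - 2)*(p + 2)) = p^2 - 4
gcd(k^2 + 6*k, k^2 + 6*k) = k^2 + 6*k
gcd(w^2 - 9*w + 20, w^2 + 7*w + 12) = 1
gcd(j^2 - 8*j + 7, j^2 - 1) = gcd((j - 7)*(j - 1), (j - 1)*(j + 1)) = j - 1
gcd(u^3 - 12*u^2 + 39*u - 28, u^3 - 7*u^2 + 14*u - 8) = u^2 - 5*u + 4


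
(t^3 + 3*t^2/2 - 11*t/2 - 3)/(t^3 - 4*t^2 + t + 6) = (2*t^2 + 7*t + 3)/(2*(t^2 - 2*t - 3))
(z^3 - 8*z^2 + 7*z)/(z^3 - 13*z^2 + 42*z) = (z - 1)/(z - 6)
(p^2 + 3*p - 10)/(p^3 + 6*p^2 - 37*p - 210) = (p - 2)/(p^2 + p - 42)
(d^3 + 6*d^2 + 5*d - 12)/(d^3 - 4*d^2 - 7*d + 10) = (d^2 + 7*d + 12)/(d^2 - 3*d - 10)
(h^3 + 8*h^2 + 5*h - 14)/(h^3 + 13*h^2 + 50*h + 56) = (h - 1)/(h + 4)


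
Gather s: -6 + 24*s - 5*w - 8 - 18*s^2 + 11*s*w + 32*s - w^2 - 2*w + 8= -18*s^2 + s*(11*w + 56) - w^2 - 7*w - 6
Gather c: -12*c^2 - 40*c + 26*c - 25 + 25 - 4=-12*c^2 - 14*c - 4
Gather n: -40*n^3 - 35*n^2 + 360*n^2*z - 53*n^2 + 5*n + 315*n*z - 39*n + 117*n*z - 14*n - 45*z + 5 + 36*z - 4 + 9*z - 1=-40*n^3 + n^2*(360*z - 88) + n*(432*z - 48)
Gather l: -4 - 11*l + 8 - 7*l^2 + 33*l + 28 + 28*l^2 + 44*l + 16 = 21*l^2 + 66*l + 48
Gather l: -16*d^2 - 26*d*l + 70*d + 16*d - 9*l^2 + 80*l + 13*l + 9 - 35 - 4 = -16*d^2 + 86*d - 9*l^2 + l*(93 - 26*d) - 30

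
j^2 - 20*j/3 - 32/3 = (j - 8)*(j + 4/3)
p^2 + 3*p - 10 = (p - 2)*(p + 5)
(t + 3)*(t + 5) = t^2 + 8*t + 15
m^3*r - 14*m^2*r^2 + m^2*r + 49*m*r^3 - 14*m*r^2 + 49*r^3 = (m - 7*r)^2*(m*r + r)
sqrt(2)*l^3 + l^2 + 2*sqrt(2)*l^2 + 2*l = l*(l + 2)*(sqrt(2)*l + 1)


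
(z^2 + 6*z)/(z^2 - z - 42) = z/(z - 7)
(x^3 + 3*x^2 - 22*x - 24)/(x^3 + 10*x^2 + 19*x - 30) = (x^2 - 3*x - 4)/(x^2 + 4*x - 5)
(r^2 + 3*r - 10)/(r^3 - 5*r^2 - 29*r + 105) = (r - 2)/(r^2 - 10*r + 21)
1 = 1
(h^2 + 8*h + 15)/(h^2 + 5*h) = (h + 3)/h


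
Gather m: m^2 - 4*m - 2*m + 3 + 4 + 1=m^2 - 6*m + 8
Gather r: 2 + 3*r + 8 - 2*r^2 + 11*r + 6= -2*r^2 + 14*r + 16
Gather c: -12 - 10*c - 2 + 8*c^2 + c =8*c^2 - 9*c - 14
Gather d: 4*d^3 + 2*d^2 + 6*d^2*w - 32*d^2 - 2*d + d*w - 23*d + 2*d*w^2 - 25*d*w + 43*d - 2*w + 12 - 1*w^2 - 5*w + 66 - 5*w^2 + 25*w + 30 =4*d^3 + d^2*(6*w - 30) + d*(2*w^2 - 24*w + 18) - 6*w^2 + 18*w + 108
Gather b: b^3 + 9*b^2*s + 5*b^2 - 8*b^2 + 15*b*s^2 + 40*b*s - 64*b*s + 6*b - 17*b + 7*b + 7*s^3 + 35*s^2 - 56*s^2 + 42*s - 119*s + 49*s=b^3 + b^2*(9*s - 3) + b*(15*s^2 - 24*s - 4) + 7*s^3 - 21*s^2 - 28*s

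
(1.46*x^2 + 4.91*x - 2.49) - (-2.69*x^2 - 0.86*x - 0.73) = 4.15*x^2 + 5.77*x - 1.76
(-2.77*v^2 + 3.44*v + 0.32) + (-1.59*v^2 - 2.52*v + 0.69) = -4.36*v^2 + 0.92*v + 1.01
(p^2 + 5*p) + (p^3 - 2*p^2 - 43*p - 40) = p^3 - p^2 - 38*p - 40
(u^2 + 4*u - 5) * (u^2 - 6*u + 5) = u^4 - 2*u^3 - 24*u^2 + 50*u - 25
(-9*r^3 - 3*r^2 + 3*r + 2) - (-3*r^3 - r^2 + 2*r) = -6*r^3 - 2*r^2 + r + 2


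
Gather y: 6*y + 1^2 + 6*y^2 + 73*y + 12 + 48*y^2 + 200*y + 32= 54*y^2 + 279*y + 45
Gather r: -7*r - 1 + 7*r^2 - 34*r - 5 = 7*r^2 - 41*r - 6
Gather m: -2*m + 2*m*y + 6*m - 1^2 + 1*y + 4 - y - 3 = m*(2*y + 4)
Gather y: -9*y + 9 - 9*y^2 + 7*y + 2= -9*y^2 - 2*y + 11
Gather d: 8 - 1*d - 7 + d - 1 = 0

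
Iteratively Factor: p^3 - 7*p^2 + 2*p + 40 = (p - 4)*(p^2 - 3*p - 10) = (p - 5)*(p - 4)*(p + 2)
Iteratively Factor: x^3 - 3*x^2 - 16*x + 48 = (x + 4)*(x^2 - 7*x + 12) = (x - 3)*(x + 4)*(x - 4)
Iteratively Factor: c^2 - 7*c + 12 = (c - 3)*(c - 4)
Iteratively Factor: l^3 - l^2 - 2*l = (l - 2)*(l^2 + l) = (l - 2)*(l + 1)*(l)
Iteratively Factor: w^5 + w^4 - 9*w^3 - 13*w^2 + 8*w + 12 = (w - 3)*(w^4 + 4*w^3 + 3*w^2 - 4*w - 4) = (w - 3)*(w + 2)*(w^3 + 2*w^2 - w - 2) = (w - 3)*(w - 1)*(w + 2)*(w^2 + 3*w + 2) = (w - 3)*(w - 1)*(w + 2)^2*(w + 1)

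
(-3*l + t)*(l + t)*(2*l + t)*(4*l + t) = -24*l^4 - 34*l^3*t - 7*l^2*t^2 + 4*l*t^3 + t^4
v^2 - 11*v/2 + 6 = (v - 4)*(v - 3/2)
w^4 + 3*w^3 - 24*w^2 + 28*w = w*(w - 2)^2*(w + 7)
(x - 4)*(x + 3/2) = x^2 - 5*x/2 - 6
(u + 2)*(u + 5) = u^2 + 7*u + 10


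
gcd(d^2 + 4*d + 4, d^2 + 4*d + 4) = d^2 + 4*d + 4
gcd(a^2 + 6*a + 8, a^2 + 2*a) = a + 2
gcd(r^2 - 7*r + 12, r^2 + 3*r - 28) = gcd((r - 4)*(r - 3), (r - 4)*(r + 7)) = r - 4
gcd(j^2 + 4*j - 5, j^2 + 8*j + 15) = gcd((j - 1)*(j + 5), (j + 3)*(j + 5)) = j + 5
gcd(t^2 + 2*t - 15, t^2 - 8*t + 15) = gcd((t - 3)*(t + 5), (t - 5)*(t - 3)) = t - 3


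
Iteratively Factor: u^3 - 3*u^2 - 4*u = (u)*(u^2 - 3*u - 4) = u*(u + 1)*(u - 4)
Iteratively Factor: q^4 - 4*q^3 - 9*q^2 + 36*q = (q)*(q^3 - 4*q^2 - 9*q + 36) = q*(q - 4)*(q^2 - 9) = q*(q - 4)*(q - 3)*(q + 3)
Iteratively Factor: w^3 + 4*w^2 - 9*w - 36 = (w + 3)*(w^2 + w - 12) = (w + 3)*(w + 4)*(w - 3)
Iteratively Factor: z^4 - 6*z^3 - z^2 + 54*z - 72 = (z - 3)*(z^3 - 3*z^2 - 10*z + 24) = (z - 4)*(z - 3)*(z^2 + z - 6) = (z - 4)*(z - 3)*(z - 2)*(z + 3)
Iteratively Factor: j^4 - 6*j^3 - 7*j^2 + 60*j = (j)*(j^3 - 6*j^2 - 7*j + 60) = j*(j - 5)*(j^2 - j - 12) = j*(j - 5)*(j - 4)*(j + 3)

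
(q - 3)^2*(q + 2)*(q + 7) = q^4 + 3*q^3 - 31*q^2 - 3*q + 126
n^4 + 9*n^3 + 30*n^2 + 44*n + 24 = (n + 2)^3*(n + 3)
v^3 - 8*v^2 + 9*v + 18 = (v - 6)*(v - 3)*(v + 1)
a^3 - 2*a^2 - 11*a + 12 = (a - 4)*(a - 1)*(a + 3)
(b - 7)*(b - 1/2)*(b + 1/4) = b^3 - 29*b^2/4 + 13*b/8 + 7/8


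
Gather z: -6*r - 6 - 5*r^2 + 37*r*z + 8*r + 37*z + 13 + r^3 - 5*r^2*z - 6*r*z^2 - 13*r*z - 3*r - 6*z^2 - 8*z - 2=r^3 - 5*r^2 - r + z^2*(-6*r - 6) + z*(-5*r^2 + 24*r + 29) + 5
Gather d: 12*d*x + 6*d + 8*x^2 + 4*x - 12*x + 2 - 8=d*(12*x + 6) + 8*x^2 - 8*x - 6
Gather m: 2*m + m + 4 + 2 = 3*m + 6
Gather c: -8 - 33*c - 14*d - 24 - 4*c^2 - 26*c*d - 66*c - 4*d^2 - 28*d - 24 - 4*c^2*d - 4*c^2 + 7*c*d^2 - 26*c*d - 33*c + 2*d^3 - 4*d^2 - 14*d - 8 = c^2*(-4*d - 8) + c*(7*d^2 - 52*d - 132) + 2*d^3 - 8*d^2 - 56*d - 64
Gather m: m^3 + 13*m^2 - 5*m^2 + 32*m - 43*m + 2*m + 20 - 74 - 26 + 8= m^3 + 8*m^2 - 9*m - 72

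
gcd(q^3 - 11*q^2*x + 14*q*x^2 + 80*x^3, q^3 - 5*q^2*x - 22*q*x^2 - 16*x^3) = -q^2 + 6*q*x + 16*x^2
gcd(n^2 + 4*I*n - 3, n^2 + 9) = n + 3*I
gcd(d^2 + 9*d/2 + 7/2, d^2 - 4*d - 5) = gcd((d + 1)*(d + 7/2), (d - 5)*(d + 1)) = d + 1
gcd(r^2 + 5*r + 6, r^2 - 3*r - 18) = r + 3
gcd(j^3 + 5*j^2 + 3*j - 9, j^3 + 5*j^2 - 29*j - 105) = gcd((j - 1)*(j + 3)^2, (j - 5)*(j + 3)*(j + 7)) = j + 3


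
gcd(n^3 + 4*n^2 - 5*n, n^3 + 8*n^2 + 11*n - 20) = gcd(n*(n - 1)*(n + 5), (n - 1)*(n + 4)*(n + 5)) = n^2 + 4*n - 5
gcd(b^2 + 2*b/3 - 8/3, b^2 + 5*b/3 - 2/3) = b + 2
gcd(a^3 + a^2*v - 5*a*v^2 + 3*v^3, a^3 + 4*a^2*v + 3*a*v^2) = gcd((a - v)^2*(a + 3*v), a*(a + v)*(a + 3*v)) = a + 3*v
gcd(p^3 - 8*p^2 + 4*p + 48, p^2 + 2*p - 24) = p - 4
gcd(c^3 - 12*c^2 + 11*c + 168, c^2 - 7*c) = c - 7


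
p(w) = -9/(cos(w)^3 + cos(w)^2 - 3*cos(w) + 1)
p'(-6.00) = -787.52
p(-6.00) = 122.65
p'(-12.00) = -83.29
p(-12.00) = 41.18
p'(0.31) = -598.49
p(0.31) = 104.22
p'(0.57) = -81.17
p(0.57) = 40.88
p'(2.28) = 2.15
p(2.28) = -2.90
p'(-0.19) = 2621.11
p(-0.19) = 259.35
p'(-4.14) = 3.18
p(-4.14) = -3.26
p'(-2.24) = -2.41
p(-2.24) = -2.99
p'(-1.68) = -15.91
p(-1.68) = -6.73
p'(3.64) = -0.76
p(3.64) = -2.41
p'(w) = -9*(3*sin(w)*cos(w)^2 + 2*sin(w)*cos(w) - 3*sin(w))/(cos(w)^3 + cos(w)^2 - 3*cos(w) + 1)^2 = 9*(3*sin(w)^2 - 2*cos(w))*sin(w)/(cos(w)^3 + cos(w)^2 - 3*cos(w) + 1)^2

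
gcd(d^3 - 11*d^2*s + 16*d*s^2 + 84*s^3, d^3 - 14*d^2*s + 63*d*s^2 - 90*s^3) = -d + 6*s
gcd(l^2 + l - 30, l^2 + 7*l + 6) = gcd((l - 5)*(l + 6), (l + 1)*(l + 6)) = l + 6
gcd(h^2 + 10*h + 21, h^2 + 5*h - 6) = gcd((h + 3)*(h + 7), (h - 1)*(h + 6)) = 1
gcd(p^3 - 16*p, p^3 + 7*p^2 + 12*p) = p^2 + 4*p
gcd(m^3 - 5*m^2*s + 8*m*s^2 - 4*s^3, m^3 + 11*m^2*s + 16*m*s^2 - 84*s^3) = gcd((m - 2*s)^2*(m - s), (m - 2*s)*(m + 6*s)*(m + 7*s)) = -m + 2*s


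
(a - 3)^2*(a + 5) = a^3 - a^2 - 21*a + 45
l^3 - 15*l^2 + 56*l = l*(l - 8)*(l - 7)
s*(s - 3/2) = s^2 - 3*s/2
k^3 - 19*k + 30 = (k - 3)*(k - 2)*(k + 5)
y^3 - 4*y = y*(y - 2)*(y + 2)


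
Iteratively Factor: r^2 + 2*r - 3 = (r + 3)*(r - 1)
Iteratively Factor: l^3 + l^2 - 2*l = (l)*(l^2 + l - 2) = l*(l - 1)*(l + 2)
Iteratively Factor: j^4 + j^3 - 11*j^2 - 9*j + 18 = (j + 3)*(j^3 - 2*j^2 - 5*j + 6) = (j - 3)*(j + 3)*(j^2 + j - 2) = (j - 3)*(j - 1)*(j + 3)*(j + 2)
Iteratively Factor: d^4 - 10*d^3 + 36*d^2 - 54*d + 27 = (d - 3)*(d^3 - 7*d^2 + 15*d - 9) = (d - 3)^2*(d^2 - 4*d + 3) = (d - 3)^3*(d - 1)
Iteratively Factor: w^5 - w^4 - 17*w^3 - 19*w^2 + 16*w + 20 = (w - 5)*(w^4 + 4*w^3 + 3*w^2 - 4*w - 4) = (w - 5)*(w + 2)*(w^3 + 2*w^2 - w - 2) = (w - 5)*(w + 2)^2*(w^2 - 1) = (w - 5)*(w + 1)*(w + 2)^2*(w - 1)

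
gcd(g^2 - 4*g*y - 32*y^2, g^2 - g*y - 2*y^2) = 1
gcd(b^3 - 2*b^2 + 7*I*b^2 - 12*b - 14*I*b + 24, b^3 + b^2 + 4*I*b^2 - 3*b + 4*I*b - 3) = b + 3*I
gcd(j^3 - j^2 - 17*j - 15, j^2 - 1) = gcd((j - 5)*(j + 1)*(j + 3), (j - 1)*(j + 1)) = j + 1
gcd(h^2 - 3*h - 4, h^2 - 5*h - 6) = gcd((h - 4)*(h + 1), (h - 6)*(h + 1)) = h + 1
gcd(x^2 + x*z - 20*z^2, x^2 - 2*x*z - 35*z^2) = x + 5*z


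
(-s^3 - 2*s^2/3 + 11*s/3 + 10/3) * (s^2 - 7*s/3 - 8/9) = -s^5 + 5*s^4/3 + 55*s^3/9 - 125*s^2/27 - 298*s/27 - 80/27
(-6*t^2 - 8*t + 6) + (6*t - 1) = -6*t^2 - 2*t + 5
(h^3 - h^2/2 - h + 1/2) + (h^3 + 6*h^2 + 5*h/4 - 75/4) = 2*h^3 + 11*h^2/2 + h/4 - 73/4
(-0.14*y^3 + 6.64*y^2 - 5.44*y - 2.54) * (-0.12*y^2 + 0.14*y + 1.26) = 0.0168*y^5 - 0.8164*y^4 + 1.406*y^3 + 7.9096*y^2 - 7.21*y - 3.2004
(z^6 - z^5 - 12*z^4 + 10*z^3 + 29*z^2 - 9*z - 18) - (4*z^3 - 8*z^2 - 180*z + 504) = z^6 - z^5 - 12*z^4 + 6*z^3 + 37*z^2 + 171*z - 522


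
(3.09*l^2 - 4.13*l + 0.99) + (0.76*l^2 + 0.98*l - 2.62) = 3.85*l^2 - 3.15*l - 1.63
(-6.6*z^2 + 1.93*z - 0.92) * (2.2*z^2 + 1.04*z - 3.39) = -14.52*z^4 - 2.618*z^3 + 22.3572*z^2 - 7.4995*z + 3.1188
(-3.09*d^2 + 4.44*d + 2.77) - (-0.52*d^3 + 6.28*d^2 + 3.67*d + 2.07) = 0.52*d^3 - 9.37*d^2 + 0.77*d + 0.7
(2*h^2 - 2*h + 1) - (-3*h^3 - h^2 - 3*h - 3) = 3*h^3 + 3*h^2 + h + 4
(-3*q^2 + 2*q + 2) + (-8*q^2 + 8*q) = -11*q^2 + 10*q + 2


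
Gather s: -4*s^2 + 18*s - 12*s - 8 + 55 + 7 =-4*s^2 + 6*s + 54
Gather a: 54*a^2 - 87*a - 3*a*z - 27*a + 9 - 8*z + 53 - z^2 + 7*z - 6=54*a^2 + a*(-3*z - 114) - z^2 - z + 56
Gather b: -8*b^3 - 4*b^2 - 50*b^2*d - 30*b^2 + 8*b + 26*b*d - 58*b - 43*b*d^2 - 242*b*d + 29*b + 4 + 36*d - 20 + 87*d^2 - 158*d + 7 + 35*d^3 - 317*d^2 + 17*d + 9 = -8*b^3 + b^2*(-50*d - 34) + b*(-43*d^2 - 216*d - 21) + 35*d^3 - 230*d^2 - 105*d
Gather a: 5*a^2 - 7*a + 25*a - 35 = 5*a^2 + 18*a - 35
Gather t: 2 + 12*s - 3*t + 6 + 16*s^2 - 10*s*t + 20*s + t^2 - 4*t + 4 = 16*s^2 + 32*s + t^2 + t*(-10*s - 7) + 12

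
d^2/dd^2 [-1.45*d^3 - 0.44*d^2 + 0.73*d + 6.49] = -8.7*d - 0.88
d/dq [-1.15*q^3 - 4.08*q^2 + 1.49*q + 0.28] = -3.45*q^2 - 8.16*q + 1.49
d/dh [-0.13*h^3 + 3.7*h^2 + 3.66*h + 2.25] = -0.39*h^2 + 7.4*h + 3.66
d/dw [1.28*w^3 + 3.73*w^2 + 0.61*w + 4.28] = 3.84*w^2 + 7.46*w + 0.61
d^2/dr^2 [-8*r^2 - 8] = -16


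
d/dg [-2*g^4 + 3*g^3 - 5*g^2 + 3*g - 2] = -8*g^3 + 9*g^2 - 10*g + 3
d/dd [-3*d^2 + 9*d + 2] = 9 - 6*d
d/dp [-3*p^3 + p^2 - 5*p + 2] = -9*p^2 + 2*p - 5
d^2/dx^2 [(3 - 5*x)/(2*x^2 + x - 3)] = 2*(-(4*x + 1)^2*(5*x - 3) + (30*x - 1)*(2*x^2 + x - 3))/(2*x^2 + x - 3)^3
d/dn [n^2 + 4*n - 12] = 2*n + 4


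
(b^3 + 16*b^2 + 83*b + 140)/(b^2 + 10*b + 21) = (b^2 + 9*b + 20)/(b + 3)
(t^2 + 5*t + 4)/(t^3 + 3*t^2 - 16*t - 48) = (t + 1)/(t^2 - t - 12)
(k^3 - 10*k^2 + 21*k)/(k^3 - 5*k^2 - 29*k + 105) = k/(k + 5)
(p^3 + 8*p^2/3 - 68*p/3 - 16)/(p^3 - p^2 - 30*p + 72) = (p + 2/3)/(p - 3)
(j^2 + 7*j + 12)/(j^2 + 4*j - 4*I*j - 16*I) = (j + 3)/(j - 4*I)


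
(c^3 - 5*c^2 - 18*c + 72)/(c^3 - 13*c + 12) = (c - 6)/(c - 1)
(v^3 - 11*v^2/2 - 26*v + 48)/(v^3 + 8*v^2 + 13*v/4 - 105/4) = 2*(v^2 - 4*v - 32)/(2*v^2 + 19*v + 35)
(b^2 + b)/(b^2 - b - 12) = b*(b + 1)/(b^2 - b - 12)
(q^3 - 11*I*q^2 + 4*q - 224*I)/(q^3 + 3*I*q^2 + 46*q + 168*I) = (q - 8*I)/(q + 6*I)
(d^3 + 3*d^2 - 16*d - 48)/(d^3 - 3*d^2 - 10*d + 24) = (d + 4)/(d - 2)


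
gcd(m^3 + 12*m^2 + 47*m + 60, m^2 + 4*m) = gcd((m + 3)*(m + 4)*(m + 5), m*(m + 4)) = m + 4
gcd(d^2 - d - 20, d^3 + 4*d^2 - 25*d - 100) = d^2 - d - 20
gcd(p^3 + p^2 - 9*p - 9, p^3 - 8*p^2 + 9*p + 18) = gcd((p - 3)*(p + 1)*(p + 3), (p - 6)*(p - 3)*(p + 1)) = p^2 - 2*p - 3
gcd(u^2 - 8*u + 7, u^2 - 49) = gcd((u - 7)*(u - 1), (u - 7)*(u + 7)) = u - 7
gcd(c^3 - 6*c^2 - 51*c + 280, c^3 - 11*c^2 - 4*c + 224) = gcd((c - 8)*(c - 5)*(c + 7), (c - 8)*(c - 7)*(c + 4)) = c - 8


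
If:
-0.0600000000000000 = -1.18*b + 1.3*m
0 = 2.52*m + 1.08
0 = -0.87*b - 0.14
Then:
No Solution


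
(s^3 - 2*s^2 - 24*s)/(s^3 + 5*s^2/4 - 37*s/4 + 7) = 4*s*(s - 6)/(4*s^2 - 11*s + 7)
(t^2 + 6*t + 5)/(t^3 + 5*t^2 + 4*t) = (t + 5)/(t*(t + 4))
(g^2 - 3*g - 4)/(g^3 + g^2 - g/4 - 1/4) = 4*(g - 4)/(4*g^2 - 1)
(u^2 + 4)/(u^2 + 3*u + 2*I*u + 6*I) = (u - 2*I)/(u + 3)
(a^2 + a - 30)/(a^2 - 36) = (a - 5)/(a - 6)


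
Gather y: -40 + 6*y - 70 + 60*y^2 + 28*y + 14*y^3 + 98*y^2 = 14*y^3 + 158*y^2 + 34*y - 110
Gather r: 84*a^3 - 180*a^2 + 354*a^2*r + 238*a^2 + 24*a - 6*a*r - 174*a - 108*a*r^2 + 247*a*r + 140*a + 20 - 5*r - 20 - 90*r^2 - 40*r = 84*a^3 + 58*a^2 - 10*a + r^2*(-108*a - 90) + r*(354*a^2 + 241*a - 45)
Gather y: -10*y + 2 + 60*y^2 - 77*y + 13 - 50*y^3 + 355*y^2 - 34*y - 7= -50*y^3 + 415*y^2 - 121*y + 8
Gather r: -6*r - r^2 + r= -r^2 - 5*r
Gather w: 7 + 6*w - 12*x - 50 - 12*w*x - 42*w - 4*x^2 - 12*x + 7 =w*(-12*x - 36) - 4*x^2 - 24*x - 36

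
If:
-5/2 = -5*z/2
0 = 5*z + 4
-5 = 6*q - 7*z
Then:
No Solution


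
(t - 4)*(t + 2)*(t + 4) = t^3 + 2*t^2 - 16*t - 32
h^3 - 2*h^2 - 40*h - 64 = (h - 8)*(h + 2)*(h + 4)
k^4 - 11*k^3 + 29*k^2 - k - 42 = (k - 7)*(k - 3)*(k - 2)*(k + 1)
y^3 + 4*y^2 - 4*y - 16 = (y - 2)*(y + 2)*(y + 4)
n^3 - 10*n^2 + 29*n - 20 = (n - 5)*(n - 4)*(n - 1)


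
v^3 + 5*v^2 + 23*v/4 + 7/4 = (v + 1/2)*(v + 1)*(v + 7/2)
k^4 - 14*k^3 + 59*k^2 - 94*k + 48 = (k - 8)*(k - 3)*(k - 2)*(k - 1)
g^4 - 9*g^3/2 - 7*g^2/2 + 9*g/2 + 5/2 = (g - 5)*(g - 1)*(g + 1/2)*(g + 1)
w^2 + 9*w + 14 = (w + 2)*(w + 7)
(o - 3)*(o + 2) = o^2 - o - 6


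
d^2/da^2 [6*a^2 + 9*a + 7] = 12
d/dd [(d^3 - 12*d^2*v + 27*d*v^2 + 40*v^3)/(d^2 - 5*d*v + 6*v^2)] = (d^4 - 10*d^3*v + 51*d^2*v^2 - 224*d*v^3 + 362*v^4)/(d^4 - 10*d^3*v + 37*d^2*v^2 - 60*d*v^3 + 36*v^4)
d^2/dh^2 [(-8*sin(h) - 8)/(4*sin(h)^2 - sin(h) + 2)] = 8*(16*sin(h)^5 + 68*sin(h)^4 - 92*sin(h)^3 - 125*sin(h)^2 + 78*sin(h) + 10)/(4*sin(h)^2 - sin(h) + 2)^3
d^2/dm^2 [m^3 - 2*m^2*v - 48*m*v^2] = 6*m - 4*v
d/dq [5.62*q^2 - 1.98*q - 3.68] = 11.24*q - 1.98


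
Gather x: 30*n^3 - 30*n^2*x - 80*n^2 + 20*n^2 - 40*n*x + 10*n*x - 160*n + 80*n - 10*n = 30*n^3 - 60*n^2 - 90*n + x*(-30*n^2 - 30*n)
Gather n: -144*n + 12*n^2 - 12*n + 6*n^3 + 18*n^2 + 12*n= 6*n^3 + 30*n^2 - 144*n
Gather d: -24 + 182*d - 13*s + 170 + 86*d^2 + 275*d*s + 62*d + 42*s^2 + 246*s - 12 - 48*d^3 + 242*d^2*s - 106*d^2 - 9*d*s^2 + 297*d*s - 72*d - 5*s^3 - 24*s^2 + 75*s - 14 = -48*d^3 + d^2*(242*s - 20) + d*(-9*s^2 + 572*s + 172) - 5*s^3 + 18*s^2 + 308*s + 120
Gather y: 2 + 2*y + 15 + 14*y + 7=16*y + 24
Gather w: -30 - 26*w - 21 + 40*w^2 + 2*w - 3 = 40*w^2 - 24*w - 54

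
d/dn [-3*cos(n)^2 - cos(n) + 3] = (6*cos(n) + 1)*sin(n)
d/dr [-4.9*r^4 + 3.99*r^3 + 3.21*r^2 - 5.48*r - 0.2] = -19.6*r^3 + 11.97*r^2 + 6.42*r - 5.48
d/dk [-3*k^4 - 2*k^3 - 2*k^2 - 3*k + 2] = -12*k^3 - 6*k^2 - 4*k - 3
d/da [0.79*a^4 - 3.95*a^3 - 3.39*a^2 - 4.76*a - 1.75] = 3.16*a^3 - 11.85*a^2 - 6.78*a - 4.76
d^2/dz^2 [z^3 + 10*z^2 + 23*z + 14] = 6*z + 20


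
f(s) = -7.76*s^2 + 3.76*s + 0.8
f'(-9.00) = 143.44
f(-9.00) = -661.60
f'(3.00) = -42.80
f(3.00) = -57.76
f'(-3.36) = 55.91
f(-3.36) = -99.44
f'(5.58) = -82.84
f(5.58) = -219.84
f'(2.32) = -32.25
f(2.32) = -32.24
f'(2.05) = -28.06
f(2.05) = -24.10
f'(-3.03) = 50.79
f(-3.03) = -81.84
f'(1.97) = -26.81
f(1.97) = -21.91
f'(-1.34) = 24.56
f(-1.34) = -18.17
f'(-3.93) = 64.75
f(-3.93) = -133.83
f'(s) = 3.76 - 15.52*s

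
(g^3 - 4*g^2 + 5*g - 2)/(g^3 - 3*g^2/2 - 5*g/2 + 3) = 2*(g - 1)/(2*g + 3)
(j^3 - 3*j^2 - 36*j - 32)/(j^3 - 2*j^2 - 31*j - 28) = (j - 8)/(j - 7)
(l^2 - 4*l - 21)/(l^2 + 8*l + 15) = (l - 7)/(l + 5)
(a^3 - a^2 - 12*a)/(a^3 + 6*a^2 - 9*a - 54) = a*(a - 4)/(a^2 + 3*a - 18)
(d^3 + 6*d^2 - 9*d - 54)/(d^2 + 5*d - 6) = (d^2 - 9)/(d - 1)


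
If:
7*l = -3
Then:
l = -3/7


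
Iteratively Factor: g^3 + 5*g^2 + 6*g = (g + 2)*(g^2 + 3*g) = (g + 2)*(g + 3)*(g)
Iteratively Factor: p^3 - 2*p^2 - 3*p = (p - 3)*(p^2 + p) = (p - 3)*(p + 1)*(p)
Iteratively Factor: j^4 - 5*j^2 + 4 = (j - 1)*(j^3 + j^2 - 4*j - 4) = (j - 2)*(j - 1)*(j^2 + 3*j + 2) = (j - 2)*(j - 1)*(j + 2)*(j + 1)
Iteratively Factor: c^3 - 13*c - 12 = (c + 3)*(c^2 - 3*c - 4) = (c + 1)*(c + 3)*(c - 4)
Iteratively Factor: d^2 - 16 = (d - 4)*(d + 4)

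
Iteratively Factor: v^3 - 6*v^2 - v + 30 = (v + 2)*(v^2 - 8*v + 15) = (v - 3)*(v + 2)*(v - 5)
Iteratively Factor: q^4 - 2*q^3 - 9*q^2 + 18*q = (q)*(q^3 - 2*q^2 - 9*q + 18) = q*(q - 3)*(q^2 + q - 6) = q*(q - 3)*(q + 3)*(q - 2)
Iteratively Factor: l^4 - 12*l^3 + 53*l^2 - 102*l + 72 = (l - 2)*(l^3 - 10*l^2 + 33*l - 36) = (l - 4)*(l - 2)*(l^2 - 6*l + 9) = (l - 4)*(l - 3)*(l - 2)*(l - 3)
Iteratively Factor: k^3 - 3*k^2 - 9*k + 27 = (k - 3)*(k^2 - 9) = (k - 3)*(k + 3)*(k - 3)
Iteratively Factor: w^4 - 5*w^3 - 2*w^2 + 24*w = (w + 2)*(w^3 - 7*w^2 + 12*w) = w*(w + 2)*(w^2 - 7*w + 12) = w*(w - 3)*(w + 2)*(w - 4)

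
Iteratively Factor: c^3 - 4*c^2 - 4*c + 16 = (c - 2)*(c^2 - 2*c - 8) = (c - 4)*(c - 2)*(c + 2)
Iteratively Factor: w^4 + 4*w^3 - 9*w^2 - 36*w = (w + 3)*(w^3 + w^2 - 12*w) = (w + 3)*(w + 4)*(w^2 - 3*w) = w*(w + 3)*(w + 4)*(w - 3)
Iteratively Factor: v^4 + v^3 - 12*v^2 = (v - 3)*(v^3 + 4*v^2) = v*(v - 3)*(v^2 + 4*v) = v^2*(v - 3)*(v + 4)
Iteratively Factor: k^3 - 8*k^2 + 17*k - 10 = (k - 2)*(k^2 - 6*k + 5) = (k - 2)*(k - 1)*(k - 5)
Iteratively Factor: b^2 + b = (b + 1)*(b)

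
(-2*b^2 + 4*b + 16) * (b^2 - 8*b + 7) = -2*b^4 + 20*b^3 - 30*b^2 - 100*b + 112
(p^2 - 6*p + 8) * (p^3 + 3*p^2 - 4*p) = p^5 - 3*p^4 - 14*p^3 + 48*p^2 - 32*p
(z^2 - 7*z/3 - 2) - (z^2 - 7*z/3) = -2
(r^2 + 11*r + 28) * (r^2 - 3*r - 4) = r^4 + 8*r^3 - 9*r^2 - 128*r - 112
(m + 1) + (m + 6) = 2*m + 7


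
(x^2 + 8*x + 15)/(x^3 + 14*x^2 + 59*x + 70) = (x + 3)/(x^2 + 9*x + 14)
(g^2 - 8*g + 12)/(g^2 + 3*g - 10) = (g - 6)/(g + 5)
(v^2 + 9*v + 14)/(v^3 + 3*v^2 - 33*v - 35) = (v + 2)/(v^2 - 4*v - 5)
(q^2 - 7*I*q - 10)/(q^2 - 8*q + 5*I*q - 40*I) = (q^2 - 7*I*q - 10)/(q^2 + q*(-8 + 5*I) - 40*I)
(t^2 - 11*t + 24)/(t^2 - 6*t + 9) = (t - 8)/(t - 3)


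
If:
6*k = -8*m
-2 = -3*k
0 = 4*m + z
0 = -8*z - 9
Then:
No Solution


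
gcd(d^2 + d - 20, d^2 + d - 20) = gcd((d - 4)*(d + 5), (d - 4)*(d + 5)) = d^2 + d - 20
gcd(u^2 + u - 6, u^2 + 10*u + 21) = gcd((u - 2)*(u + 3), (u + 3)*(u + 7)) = u + 3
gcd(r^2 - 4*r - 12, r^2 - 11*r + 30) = r - 6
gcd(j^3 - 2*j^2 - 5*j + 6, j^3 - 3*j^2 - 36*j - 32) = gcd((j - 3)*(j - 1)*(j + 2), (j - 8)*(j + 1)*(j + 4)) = 1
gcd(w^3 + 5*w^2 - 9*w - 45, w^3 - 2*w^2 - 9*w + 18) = w^2 - 9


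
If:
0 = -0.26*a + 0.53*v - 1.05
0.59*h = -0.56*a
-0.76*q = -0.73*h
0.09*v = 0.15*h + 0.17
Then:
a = -0.04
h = 0.04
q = 0.04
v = 1.96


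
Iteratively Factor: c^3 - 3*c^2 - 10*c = (c + 2)*(c^2 - 5*c) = (c - 5)*(c + 2)*(c)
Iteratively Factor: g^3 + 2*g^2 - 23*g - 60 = (g + 4)*(g^2 - 2*g - 15) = (g - 5)*(g + 4)*(g + 3)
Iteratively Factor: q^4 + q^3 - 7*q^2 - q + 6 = (q + 3)*(q^3 - 2*q^2 - q + 2) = (q - 1)*(q + 3)*(q^2 - q - 2) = (q - 2)*(q - 1)*(q + 3)*(q + 1)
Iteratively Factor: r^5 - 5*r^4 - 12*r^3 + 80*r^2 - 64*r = (r + 4)*(r^4 - 9*r^3 + 24*r^2 - 16*r) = (r - 1)*(r + 4)*(r^3 - 8*r^2 + 16*r) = (r - 4)*(r - 1)*(r + 4)*(r^2 - 4*r) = (r - 4)^2*(r - 1)*(r + 4)*(r)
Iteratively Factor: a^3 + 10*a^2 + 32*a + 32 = (a + 4)*(a^2 + 6*a + 8) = (a + 2)*(a + 4)*(a + 4)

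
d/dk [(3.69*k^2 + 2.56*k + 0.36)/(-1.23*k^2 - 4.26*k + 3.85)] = (-12.5706*k^2 + 29.2986*k + 11.3896)/(1.5129*k^4 + 10.4796*k^3 + 8.6766*k^2 - 32.802*k + 14.8225)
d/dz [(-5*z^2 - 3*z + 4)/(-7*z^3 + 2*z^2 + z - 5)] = (-35*z^4 - 42*z^3 + 85*z^2 + 34*z + 11)/(49*z^6 - 28*z^5 - 10*z^4 + 74*z^3 - 19*z^2 - 10*z + 25)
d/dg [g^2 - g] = 2*g - 1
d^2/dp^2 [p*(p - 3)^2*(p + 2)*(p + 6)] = 2*p*(10*p^2 + 12*p - 81)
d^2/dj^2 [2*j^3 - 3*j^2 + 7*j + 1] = 12*j - 6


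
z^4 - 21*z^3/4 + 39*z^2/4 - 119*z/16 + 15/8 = (z - 2)*(z - 3/2)*(z - 5/4)*(z - 1/2)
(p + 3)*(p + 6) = p^2 + 9*p + 18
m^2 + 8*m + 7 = (m + 1)*(m + 7)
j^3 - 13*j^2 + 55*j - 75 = (j - 5)^2*(j - 3)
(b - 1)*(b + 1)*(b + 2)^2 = b^4 + 4*b^3 + 3*b^2 - 4*b - 4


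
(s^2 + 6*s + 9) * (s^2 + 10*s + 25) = s^4 + 16*s^3 + 94*s^2 + 240*s + 225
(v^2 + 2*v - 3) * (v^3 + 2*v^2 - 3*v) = v^5 + 4*v^4 - 2*v^3 - 12*v^2 + 9*v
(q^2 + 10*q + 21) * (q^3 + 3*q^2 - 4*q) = q^5 + 13*q^4 + 47*q^3 + 23*q^2 - 84*q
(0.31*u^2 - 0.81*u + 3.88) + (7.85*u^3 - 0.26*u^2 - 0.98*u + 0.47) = 7.85*u^3 + 0.05*u^2 - 1.79*u + 4.35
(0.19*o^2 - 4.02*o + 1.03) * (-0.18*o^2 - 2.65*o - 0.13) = -0.0342*o^4 + 0.2201*o^3 + 10.4429*o^2 - 2.2069*o - 0.1339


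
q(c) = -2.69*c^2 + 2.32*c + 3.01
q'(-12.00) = 66.88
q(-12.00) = -412.19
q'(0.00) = 2.32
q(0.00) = 3.01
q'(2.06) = -8.76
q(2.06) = -3.63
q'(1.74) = -7.04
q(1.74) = -1.10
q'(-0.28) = 3.83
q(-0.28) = 2.15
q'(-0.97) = 7.54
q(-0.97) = -1.77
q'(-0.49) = 4.96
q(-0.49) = 1.23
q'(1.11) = -3.65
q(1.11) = 2.27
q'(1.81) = -7.42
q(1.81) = -1.60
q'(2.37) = -10.43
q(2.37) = -6.60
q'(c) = 2.32 - 5.38*c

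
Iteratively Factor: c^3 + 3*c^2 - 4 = (c + 2)*(c^2 + c - 2) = (c + 2)^2*(c - 1)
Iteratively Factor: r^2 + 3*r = (r + 3)*(r)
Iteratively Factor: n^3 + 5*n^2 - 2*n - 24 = (n - 2)*(n^2 + 7*n + 12) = (n - 2)*(n + 4)*(n + 3)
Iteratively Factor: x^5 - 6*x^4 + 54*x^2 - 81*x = (x - 3)*(x^4 - 3*x^3 - 9*x^2 + 27*x) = (x - 3)^2*(x^3 - 9*x) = (x - 3)^3*(x^2 + 3*x) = x*(x - 3)^3*(x + 3)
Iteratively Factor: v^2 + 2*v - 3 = (v + 3)*(v - 1)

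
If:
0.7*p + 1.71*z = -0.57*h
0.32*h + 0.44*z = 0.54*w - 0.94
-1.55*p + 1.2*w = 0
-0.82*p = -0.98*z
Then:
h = -2.30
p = 0.62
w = 0.80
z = 0.52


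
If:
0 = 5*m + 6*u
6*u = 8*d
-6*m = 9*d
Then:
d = 0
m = 0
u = 0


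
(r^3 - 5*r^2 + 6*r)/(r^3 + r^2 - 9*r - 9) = r*(r - 2)/(r^2 + 4*r + 3)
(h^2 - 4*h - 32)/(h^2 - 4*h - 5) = (-h^2 + 4*h + 32)/(-h^2 + 4*h + 5)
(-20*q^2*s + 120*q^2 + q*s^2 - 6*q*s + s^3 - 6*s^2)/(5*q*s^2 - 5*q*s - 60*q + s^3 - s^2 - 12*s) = (-4*q*s + 24*q + s^2 - 6*s)/(s^2 - s - 12)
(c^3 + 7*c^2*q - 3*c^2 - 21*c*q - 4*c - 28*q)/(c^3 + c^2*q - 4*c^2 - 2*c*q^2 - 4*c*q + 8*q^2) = (-c^2 - 7*c*q - c - 7*q)/(-c^2 - c*q + 2*q^2)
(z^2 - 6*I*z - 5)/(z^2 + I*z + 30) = (z - I)/(z + 6*I)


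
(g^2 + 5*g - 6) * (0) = 0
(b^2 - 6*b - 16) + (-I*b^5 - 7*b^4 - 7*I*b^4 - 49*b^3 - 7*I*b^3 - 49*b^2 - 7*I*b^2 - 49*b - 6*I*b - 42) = -I*b^5 - 7*b^4 - 7*I*b^4 - 49*b^3 - 7*I*b^3 - 48*b^2 - 7*I*b^2 - 55*b - 6*I*b - 58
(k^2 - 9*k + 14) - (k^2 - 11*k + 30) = 2*k - 16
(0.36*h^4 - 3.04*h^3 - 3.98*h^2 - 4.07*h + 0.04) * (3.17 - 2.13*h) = -0.7668*h^5 + 7.6164*h^4 - 1.1594*h^3 - 3.9475*h^2 - 12.9871*h + 0.1268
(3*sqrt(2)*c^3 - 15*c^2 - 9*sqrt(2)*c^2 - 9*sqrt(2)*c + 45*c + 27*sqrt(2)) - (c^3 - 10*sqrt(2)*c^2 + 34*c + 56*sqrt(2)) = -c^3 + 3*sqrt(2)*c^3 - 15*c^2 + sqrt(2)*c^2 - 9*sqrt(2)*c + 11*c - 29*sqrt(2)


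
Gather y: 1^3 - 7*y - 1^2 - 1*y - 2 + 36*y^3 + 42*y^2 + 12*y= 36*y^3 + 42*y^2 + 4*y - 2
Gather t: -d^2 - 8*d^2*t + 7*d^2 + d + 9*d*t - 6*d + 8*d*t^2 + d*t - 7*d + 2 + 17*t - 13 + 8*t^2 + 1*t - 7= 6*d^2 - 12*d + t^2*(8*d + 8) + t*(-8*d^2 + 10*d + 18) - 18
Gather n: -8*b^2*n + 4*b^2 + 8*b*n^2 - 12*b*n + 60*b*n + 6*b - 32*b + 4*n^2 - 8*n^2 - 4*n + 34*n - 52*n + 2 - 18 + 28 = 4*b^2 - 26*b + n^2*(8*b - 4) + n*(-8*b^2 + 48*b - 22) + 12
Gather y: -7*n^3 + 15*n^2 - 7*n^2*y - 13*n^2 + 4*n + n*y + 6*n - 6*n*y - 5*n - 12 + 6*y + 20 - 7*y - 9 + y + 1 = -7*n^3 + 2*n^2 + 5*n + y*(-7*n^2 - 5*n)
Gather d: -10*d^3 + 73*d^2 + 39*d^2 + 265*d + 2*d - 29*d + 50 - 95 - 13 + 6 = -10*d^3 + 112*d^2 + 238*d - 52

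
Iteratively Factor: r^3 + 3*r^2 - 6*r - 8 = (r + 4)*(r^2 - r - 2) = (r - 2)*(r + 4)*(r + 1)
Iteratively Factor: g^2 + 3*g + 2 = (g + 2)*(g + 1)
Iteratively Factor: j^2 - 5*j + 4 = (j - 1)*(j - 4)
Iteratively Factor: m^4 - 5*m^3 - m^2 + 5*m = (m + 1)*(m^3 - 6*m^2 + 5*m) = m*(m + 1)*(m^2 - 6*m + 5) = m*(m - 5)*(m + 1)*(m - 1)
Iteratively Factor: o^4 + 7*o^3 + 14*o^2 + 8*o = (o + 1)*(o^3 + 6*o^2 + 8*o) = o*(o + 1)*(o^2 + 6*o + 8) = o*(o + 1)*(o + 2)*(o + 4)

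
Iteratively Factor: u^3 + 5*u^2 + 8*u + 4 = (u + 2)*(u^2 + 3*u + 2) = (u + 1)*(u + 2)*(u + 2)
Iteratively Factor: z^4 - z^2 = (z - 1)*(z^3 + z^2) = z*(z - 1)*(z^2 + z) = z^2*(z - 1)*(z + 1)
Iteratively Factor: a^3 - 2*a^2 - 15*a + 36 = (a - 3)*(a^2 + a - 12) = (a - 3)^2*(a + 4)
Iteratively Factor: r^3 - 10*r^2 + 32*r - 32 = (r - 4)*(r^2 - 6*r + 8) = (r - 4)^2*(r - 2)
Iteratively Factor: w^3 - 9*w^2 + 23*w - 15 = (w - 1)*(w^2 - 8*w + 15) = (w - 3)*(w - 1)*(w - 5)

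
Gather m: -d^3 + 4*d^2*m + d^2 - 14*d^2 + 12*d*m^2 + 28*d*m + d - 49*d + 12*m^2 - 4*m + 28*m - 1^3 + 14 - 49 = -d^3 - 13*d^2 - 48*d + m^2*(12*d + 12) + m*(4*d^2 + 28*d + 24) - 36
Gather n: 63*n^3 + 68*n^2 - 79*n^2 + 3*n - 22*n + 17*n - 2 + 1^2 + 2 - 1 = 63*n^3 - 11*n^2 - 2*n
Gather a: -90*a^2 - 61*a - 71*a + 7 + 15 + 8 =-90*a^2 - 132*a + 30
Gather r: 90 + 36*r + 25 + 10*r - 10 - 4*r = 42*r + 105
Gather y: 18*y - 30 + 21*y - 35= 39*y - 65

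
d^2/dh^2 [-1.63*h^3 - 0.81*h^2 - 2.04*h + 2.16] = -9.78*h - 1.62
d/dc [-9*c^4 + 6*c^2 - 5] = -36*c^3 + 12*c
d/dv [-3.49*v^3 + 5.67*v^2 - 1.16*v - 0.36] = -10.47*v^2 + 11.34*v - 1.16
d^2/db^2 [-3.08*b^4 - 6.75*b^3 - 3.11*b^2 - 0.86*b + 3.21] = -36.96*b^2 - 40.5*b - 6.22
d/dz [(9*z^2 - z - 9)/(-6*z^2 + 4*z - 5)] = (30*z^2 - 198*z + 41)/(36*z^4 - 48*z^3 + 76*z^2 - 40*z + 25)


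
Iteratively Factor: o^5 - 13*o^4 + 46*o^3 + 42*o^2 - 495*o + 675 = (o + 3)*(o^4 - 16*o^3 + 94*o^2 - 240*o + 225) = (o - 5)*(o + 3)*(o^3 - 11*o^2 + 39*o - 45) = (o - 5)*(o - 3)*(o + 3)*(o^2 - 8*o + 15) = (o - 5)^2*(o - 3)*(o + 3)*(o - 3)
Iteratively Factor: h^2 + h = (h + 1)*(h)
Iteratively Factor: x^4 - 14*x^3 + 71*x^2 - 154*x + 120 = (x - 5)*(x^3 - 9*x^2 + 26*x - 24) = (x - 5)*(x - 2)*(x^2 - 7*x + 12) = (x - 5)*(x - 3)*(x - 2)*(x - 4)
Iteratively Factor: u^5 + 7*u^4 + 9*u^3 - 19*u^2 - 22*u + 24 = (u + 2)*(u^4 + 5*u^3 - u^2 - 17*u + 12) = (u - 1)*(u + 2)*(u^3 + 6*u^2 + 5*u - 12) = (u - 1)*(u + 2)*(u + 4)*(u^2 + 2*u - 3) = (u - 1)*(u + 2)*(u + 3)*(u + 4)*(u - 1)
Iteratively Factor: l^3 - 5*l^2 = (l - 5)*(l^2) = l*(l - 5)*(l)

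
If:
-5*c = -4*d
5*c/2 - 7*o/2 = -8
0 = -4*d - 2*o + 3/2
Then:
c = -43/90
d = -43/72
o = 35/18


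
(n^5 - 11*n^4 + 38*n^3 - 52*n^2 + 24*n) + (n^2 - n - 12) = n^5 - 11*n^4 + 38*n^3 - 51*n^2 + 23*n - 12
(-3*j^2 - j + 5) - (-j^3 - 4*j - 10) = j^3 - 3*j^2 + 3*j + 15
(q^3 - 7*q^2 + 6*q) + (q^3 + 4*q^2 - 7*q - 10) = 2*q^3 - 3*q^2 - q - 10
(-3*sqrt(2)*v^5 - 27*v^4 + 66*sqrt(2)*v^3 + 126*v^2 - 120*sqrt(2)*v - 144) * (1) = -3*sqrt(2)*v^5 - 27*v^4 + 66*sqrt(2)*v^3 + 126*v^2 - 120*sqrt(2)*v - 144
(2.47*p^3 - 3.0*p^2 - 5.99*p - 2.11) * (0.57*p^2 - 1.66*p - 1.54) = 1.4079*p^5 - 5.8102*p^4 - 2.2381*p^3 + 13.3607*p^2 + 12.7272*p + 3.2494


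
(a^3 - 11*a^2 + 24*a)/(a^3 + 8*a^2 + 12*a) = (a^2 - 11*a + 24)/(a^2 + 8*a + 12)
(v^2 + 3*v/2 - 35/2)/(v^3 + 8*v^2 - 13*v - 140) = (v - 7/2)/(v^2 + 3*v - 28)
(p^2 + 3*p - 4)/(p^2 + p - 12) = (p - 1)/(p - 3)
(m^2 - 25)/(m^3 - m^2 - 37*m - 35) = (m - 5)/(m^2 - 6*m - 7)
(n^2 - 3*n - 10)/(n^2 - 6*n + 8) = (n^2 - 3*n - 10)/(n^2 - 6*n + 8)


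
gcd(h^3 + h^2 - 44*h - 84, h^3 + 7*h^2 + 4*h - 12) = h^2 + 8*h + 12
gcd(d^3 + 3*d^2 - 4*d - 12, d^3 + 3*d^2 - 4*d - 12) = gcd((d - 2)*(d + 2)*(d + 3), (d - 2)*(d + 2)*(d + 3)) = d^3 + 3*d^2 - 4*d - 12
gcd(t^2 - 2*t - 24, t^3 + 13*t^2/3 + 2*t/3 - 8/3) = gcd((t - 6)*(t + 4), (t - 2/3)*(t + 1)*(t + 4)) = t + 4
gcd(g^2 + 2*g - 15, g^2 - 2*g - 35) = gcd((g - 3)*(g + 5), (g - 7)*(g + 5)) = g + 5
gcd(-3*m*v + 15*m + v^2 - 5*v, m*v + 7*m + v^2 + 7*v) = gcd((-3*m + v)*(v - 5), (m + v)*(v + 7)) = 1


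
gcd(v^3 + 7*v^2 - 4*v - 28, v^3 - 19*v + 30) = v - 2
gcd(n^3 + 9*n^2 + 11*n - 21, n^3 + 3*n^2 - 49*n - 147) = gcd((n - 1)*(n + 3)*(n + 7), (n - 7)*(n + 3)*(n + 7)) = n^2 + 10*n + 21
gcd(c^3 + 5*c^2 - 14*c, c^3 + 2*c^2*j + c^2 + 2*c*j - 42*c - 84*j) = c + 7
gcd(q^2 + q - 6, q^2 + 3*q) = q + 3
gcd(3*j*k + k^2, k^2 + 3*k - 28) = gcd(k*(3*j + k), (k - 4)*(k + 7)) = 1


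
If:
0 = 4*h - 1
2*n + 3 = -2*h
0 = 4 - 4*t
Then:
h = 1/4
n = -7/4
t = 1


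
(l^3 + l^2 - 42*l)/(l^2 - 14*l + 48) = l*(l + 7)/(l - 8)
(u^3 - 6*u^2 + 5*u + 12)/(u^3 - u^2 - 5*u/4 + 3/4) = 4*(u^2 - 7*u + 12)/(4*u^2 - 8*u + 3)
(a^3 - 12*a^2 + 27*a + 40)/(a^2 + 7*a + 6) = (a^2 - 13*a + 40)/(a + 6)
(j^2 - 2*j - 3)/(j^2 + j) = (j - 3)/j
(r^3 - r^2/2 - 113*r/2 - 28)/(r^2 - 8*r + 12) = (2*r^3 - r^2 - 113*r - 56)/(2*(r^2 - 8*r + 12))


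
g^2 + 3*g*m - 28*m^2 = (g - 4*m)*(g + 7*m)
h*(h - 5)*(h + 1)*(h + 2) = h^4 - 2*h^3 - 13*h^2 - 10*h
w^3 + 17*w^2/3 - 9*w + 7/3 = (w - 1)*(w - 1/3)*(w + 7)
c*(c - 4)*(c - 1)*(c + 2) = c^4 - 3*c^3 - 6*c^2 + 8*c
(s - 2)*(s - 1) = s^2 - 3*s + 2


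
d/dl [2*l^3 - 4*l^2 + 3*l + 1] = 6*l^2 - 8*l + 3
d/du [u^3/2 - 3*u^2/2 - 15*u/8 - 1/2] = 3*u^2/2 - 3*u - 15/8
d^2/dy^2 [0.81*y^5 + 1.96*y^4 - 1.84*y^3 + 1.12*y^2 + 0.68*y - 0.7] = 16.2*y^3 + 23.52*y^2 - 11.04*y + 2.24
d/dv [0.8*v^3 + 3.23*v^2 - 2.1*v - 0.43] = 2.4*v^2 + 6.46*v - 2.1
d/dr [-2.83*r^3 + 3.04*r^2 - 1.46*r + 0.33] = -8.49*r^2 + 6.08*r - 1.46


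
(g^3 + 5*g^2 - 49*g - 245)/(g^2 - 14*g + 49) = (g^2 + 12*g + 35)/(g - 7)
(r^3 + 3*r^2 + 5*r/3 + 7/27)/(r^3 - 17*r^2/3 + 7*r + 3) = (9*r^2 + 24*r + 7)/(9*(r^2 - 6*r + 9))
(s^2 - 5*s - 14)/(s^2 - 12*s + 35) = (s + 2)/(s - 5)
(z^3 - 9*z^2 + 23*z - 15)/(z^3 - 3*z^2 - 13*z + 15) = (z - 3)/(z + 3)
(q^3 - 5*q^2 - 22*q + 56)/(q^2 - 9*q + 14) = q + 4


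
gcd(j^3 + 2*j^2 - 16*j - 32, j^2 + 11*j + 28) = j + 4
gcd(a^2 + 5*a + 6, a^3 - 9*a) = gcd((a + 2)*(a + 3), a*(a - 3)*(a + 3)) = a + 3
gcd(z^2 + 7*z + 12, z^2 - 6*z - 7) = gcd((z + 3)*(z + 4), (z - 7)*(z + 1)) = 1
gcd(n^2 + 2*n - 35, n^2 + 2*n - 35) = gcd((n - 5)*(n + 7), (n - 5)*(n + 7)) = n^2 + 2*n - 35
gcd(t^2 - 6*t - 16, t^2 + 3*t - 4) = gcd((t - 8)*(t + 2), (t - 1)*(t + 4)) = 1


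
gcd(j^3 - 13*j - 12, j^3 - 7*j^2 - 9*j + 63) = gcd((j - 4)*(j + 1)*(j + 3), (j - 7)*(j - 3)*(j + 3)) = j + 3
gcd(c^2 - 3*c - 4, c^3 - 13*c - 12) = c^2 - 3*c - 4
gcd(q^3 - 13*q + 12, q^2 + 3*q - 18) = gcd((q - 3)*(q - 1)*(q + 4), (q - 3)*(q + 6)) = q - 3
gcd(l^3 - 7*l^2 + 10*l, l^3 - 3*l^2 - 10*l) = l^2 - 5*l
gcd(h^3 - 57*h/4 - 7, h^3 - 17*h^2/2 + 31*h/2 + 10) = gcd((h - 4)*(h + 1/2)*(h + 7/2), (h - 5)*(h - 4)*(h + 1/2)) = h^2 - 7*h/2 - 2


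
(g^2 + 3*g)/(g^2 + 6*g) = (g + 3)/(g + 6)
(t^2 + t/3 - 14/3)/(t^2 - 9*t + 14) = (t + 7/3)/(t - 7)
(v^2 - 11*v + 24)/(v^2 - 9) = (v - 8)/(v + 3)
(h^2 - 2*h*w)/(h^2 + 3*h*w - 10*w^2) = h/(h + 5*w)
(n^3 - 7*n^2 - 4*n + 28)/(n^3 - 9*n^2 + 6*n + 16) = (n^2 - 5*n - 14)/(n^2 - 7*n - 8)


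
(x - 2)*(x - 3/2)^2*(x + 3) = x^4 - 2*x^3 - 27*x^2/4 + 81*x/4 - 27/2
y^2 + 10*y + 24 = (y + 4)*(y + 6)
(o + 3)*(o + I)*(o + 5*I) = o^3 + 3*o^2 + 6*I*o^2 - 5*o + 18*I*o - 15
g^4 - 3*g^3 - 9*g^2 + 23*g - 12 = (g - 4)*(g - 1)^2*(g + 3)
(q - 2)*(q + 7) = q^2 + 5*q - 14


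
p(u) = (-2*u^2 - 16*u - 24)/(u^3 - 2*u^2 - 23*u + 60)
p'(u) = (-4*u - 16)/(u^3 - 2*u^2 - 23*u + 60) + (-3*u^2 + 4*u + 23)*(-2*u^2 - 16*u - 24)/(u^3 - 2*u^2 - 23*u + 60)^2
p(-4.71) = 0.36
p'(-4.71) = -1.00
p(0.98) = -1.14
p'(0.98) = -1.30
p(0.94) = -1.09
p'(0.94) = -1.23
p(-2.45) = 0.04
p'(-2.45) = -0.07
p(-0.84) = -0.15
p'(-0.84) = -0.20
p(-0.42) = -0.25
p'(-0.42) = -0.28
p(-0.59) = -0.21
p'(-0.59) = -0.24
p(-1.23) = -0.09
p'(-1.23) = -0.15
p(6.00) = -2.91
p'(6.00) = 2.08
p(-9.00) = 0.07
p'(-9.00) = 0.00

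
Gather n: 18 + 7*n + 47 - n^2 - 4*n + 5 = -n^2 + 3*n + 70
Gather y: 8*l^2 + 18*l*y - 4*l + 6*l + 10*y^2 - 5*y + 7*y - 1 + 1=8*l^2 + 2*l + 10*y^2 + y*(18*l + 2)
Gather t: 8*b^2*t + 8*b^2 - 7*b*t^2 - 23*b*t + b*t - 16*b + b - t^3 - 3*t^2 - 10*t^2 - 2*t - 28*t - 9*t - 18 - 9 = 8*b^2 - 15*b - t^3 + t^2*(-7*b - 13) + t*(8*b^2 - 22*b - 39) - 27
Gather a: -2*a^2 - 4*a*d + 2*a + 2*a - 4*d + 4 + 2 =-2*a^2 + a*(4 - 4*d) - 4*d + 6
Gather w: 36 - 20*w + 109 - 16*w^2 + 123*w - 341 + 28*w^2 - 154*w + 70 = 12*w^2 - 51*w - 126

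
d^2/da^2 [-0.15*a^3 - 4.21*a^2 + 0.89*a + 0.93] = -0.9*a - 8.42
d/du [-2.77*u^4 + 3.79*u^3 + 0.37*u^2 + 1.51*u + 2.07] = -11.08*u^3 + 11.37*u^2 + 0.74*u + 1.51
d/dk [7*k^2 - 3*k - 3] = 14*k - 3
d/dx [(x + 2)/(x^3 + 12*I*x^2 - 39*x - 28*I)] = (x^3 + 12*I*x^2 - 39*x - 3*(x + 2)*(x^2 + 8*I*x - 13) - 28*I)/(x^3 + 12*I*x^2 - 39*x - 28*I)^2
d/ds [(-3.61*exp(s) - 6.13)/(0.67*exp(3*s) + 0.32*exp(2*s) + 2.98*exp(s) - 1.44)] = (4.8374*exp(3*s) + 13.4765*exp(2*s) + 3.9232*exp(s) + 23.4658)*exp(s)/(0.4489*exp(6*s) + 0.4288*exp(5*s) + 4.0956*exp(4*s) - 0.0224*exp(3*s) + 7.9588*exp(2*s) - 8.5824*exp(s) + 2.0736)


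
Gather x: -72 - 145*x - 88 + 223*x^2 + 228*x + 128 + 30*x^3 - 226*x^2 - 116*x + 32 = 30*x^3 - 3*x^2 - 33*x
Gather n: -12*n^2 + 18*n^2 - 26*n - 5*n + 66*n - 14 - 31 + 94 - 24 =6*n^2 + 35*n + 25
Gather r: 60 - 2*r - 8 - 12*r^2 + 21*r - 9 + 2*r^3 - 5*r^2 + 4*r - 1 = 2*r^3 - 17*r^2 + 23*r + 42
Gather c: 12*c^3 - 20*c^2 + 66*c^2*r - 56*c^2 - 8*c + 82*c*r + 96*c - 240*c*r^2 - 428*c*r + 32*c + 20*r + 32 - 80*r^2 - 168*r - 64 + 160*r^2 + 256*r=12*c^3 + c^2*(66*r - 76) + c*(-240*r^2 - 346*r + 120) + 80*r^2 + 108*r - 32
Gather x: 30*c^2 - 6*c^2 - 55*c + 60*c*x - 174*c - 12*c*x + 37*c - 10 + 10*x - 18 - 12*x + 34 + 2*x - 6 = 24*c^2 + 48*c*x - 192*c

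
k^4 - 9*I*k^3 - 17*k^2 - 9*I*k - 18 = (k - 6*I)*(k - 3*I)*(k - I)*(k + I)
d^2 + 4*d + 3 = (d + 1)*(d + 3)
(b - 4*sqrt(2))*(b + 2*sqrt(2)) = b^2 - 2*sqrt(2)*b - 16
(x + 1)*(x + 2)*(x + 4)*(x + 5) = x^4 + 12*x^3 + 49*x^2 + 78*x + 40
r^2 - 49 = (r - 7)*(r + 7)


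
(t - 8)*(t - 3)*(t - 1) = t^3 - 12*t^2 + 35*t - 24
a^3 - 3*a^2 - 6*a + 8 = (a - 4)*(a - 1)*(a + 2)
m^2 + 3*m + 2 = (m + 1)*(m + 2)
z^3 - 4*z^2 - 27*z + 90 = (z - 6)*(z - 3)*(z + 5)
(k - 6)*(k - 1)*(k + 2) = k^3 - 5*k^2 - 8*k + 12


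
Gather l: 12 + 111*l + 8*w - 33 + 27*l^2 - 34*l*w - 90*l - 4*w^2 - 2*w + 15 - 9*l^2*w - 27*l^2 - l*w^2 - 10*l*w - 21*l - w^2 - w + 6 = -9*l^2*w + l*(-w^2 - 44*w) - 5*w^2 + 5*w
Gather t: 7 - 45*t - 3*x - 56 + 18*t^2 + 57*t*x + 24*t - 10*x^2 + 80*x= 18*t^2 + t*(57*x - 21) - 10*x^2 + 77*x - 49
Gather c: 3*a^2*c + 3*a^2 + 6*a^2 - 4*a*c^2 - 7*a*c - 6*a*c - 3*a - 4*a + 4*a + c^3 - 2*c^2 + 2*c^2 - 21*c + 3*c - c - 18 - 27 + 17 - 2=9*a^2 - 4*a*c^2 - 3*a + c^3 + c*(3*a^2 - 13*a - 19) - 30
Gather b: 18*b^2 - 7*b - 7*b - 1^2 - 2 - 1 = 18*b^2 - 14*b - 4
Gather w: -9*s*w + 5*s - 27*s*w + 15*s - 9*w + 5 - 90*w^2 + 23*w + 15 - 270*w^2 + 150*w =20*s - 360*w^2 + w*(164 - 36*s) + 20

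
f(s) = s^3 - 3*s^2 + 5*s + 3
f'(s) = 3*s^2 - 6*s + 5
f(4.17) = 44.20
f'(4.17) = 32.15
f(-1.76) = -20.54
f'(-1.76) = 24.85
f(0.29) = 4.22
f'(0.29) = 3.51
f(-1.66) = -18.14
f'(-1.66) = 23.23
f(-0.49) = -0.29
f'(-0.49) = 8.66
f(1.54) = 7.24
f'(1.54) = 2.87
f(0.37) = 4.49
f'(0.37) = 3.19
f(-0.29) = 1.27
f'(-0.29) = 6.99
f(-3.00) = -66.00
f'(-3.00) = 50.00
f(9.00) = 534.00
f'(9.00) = 194.00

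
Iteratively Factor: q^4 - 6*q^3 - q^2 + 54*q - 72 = (q + 3)*(q^3 - 9*q^2 + 26*q - 24) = (q - 3)*(q + 3)*(q^2 - 6*q + 8) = (q - 4)*(q - 3)*(q + 3)*(q - 2)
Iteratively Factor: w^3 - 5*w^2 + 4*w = (w)*(w^2 - 5*w + 4) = w*(w - 4)*(w - 1)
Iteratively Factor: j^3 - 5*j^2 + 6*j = (j - 3)*(j^2 - 2*j) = j*(j - 3)*(j - 2)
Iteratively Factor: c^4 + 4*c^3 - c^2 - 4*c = (c)*(c^3 + 4*c^2 - c - 4) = c*(c + 1)*(c^2 + 3*c - 4) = c*(c + 1)*(c + 4)*(c - 1)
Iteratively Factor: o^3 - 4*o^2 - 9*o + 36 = (o - 4)*(o^2 - 9) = (o - 4)*(o + 3)*(o - 3)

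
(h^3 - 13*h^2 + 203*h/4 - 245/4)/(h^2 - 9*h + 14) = (h^2 - 6*h + 35/4)/(h - 2)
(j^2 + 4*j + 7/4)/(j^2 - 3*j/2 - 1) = (j + 7/2)/(j - 2)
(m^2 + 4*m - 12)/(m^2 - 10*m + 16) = (m + 6)/(m - 8)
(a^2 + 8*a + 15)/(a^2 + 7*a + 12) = (a + 5)/(a + 4)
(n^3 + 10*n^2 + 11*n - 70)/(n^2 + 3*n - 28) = (n^2 + 3*n - 10)/(n - 4)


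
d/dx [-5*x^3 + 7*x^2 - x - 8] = -15*x^2 + 14*x - 1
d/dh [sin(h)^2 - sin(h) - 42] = sin(2*h) - cos(h)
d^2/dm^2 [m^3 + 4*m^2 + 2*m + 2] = 6*m + 8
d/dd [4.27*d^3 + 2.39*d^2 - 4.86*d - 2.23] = 12.81*d^2 + 4.78*d - 4.86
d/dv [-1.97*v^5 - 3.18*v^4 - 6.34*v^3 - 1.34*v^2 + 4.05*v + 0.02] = -9.85*v^4 - 12.72*v^3 - 19.02*v^2 - 2.68*v + 4.05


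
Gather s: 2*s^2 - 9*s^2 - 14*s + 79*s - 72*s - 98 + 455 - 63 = -7*s^2 - 7*s + 294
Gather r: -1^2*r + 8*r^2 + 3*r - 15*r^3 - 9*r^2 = -15*r^3 - r^2 + 2*r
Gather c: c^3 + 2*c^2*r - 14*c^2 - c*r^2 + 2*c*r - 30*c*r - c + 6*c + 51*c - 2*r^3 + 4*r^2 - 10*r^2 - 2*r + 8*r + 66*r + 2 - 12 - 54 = c^3 + c^2*(2*r - 14) + c*(-r^2 - 28*r + 56) - 2*r^3 - 6*r^2 + 72*r - 64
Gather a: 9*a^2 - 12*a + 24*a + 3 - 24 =9*a^2 + 12*a - 21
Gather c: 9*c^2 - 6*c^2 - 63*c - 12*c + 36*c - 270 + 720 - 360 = 3*c^2 - 39*c + 90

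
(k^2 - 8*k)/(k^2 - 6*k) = (k - 8)/(k - 6)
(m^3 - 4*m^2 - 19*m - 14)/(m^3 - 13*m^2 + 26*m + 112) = (m + 1)/(m - 8)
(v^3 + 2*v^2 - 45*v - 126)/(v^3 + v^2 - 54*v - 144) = (v - 7)/(v - 8)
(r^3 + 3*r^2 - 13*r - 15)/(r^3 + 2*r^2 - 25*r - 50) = (r^2 - 2*r - 3)/(r^2 - 3*r - 10)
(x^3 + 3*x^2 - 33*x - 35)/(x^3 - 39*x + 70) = (x + 1)/(x - 2)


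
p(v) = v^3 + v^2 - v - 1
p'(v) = 3*v^2 + 2*v - 1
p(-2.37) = -6.33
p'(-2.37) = 11.11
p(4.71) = 120.96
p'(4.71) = 74.97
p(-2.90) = -14.08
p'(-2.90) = 18.43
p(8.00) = 567.00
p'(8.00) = 207.00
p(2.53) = 19.07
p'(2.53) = 23.26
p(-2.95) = -15.02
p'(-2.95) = 19.21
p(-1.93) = -2.53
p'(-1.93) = 6.31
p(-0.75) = -0.11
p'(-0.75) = -0.81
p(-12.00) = -1573.00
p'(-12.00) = 407.00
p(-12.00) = -1573.00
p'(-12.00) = 407.00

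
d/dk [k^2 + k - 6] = 2*k + 1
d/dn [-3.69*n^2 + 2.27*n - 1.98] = 2.27 - 7.38*n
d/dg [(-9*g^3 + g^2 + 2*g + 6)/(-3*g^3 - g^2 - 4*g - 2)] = 2*(6*g^4 + 42*g^3 + 53*g^2 + 4*g + 10)/(9*g^6 + 6*g^5 + 25*g^4 + 20*g^3 + 20*g^2 + 16*g + 4)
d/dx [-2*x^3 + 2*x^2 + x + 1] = -6*x^2 + 4*x + 1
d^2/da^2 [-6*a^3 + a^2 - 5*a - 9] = 2 - 36*a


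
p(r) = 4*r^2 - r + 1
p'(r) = 8*r - 1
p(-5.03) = 107.23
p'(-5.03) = -41.24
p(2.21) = 18.33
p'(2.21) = 16.68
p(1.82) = 12.43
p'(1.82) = 13.56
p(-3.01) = 40.25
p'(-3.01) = -25.08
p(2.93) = 32.41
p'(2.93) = 22.44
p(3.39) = 43.58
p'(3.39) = 26.12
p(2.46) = 22.75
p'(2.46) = 18.68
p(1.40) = 7.44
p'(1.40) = 10.20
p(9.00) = 316.00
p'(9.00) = 71.00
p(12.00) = 565.00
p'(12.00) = 95.00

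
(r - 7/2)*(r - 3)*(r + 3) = r^3 - 7*r^2/2 - 9*r + 63/2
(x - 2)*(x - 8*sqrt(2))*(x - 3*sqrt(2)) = x^3 - 11*sqrt(2)*x^2 - 2*x^2 + 22*sqrt(2)*x + 48*x - 96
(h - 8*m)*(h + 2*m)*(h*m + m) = h^3*m - 6*h^2*m^2 + h^2*m - 16*h*m^3 - 6*h*m^2 - 16*m^3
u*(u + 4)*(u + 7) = u^3 + 11*u^2 + 28*u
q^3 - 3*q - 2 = (q - 2)*(q + 1)^2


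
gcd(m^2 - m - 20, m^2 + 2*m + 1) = 1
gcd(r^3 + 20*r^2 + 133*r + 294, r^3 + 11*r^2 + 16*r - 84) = r^2 + 13*r + 42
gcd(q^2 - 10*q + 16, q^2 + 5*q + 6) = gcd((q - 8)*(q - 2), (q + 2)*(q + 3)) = 1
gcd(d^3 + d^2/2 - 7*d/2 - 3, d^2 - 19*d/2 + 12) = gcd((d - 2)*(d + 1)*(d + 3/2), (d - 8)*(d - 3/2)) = 1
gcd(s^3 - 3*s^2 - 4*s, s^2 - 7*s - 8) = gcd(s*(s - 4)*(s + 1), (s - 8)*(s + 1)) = s + 1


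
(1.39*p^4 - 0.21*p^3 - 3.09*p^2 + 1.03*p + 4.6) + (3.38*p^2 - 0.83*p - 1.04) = 1.39*p^4 - 0.21*p^3 + 0.29*p^2 + 0.2*p + 3.56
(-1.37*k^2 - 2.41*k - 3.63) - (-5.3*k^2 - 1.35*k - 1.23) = 3.93*k^2 - 1.06*k - 2.4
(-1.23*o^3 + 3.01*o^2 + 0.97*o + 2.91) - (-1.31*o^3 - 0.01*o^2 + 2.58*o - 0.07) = 0.0800000000000001*o^3 + 3.02*o^2 - 1.61*o + 2.98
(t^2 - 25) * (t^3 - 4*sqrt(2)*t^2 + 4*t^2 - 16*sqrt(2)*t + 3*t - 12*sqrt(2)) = t^5 - 4*sqrt(2)*t^4 + 4*t^4 - 16*sqrt(2)*t^3 - 22*t^3 - 100*t^2 + 88*sqrt(2)*t^2 - 75*t + 400*sqrt(2)*t + 300*sqrt(2)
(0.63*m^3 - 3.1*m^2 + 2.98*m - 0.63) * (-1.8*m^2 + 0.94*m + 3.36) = -1.134*m^5 + 6.1722*m^4 - 6.1612*m^3 - 6.4808*m^2 + 9.4206*m - 2.1168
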